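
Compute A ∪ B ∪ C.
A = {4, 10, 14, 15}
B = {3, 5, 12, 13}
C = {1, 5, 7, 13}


Set A = {4, 10, 14, 15}
Set B = {3, 5, 12, 13}
Set C = {1, 5, 7, 13}
First, A ∪ B = {3, 4, 5, 10, 12, 13, 14, 15}
Then, (A ∪ B) ∪ C = {1, 3, 4, 5, 7, 10, 12, 13, 14, 15}

{1, 3, 4, 5, 7, 10, 12, 13, 14, 15}


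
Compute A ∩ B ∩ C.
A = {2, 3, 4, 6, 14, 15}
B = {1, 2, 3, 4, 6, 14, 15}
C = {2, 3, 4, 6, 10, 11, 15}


Set A = {2, 3, 4, 6, 14, 15}
Set B = {1, 2, 3, 4, 6, 14, 15}
Set C = {2, 3, 4, 6, 10, 11, 15}
First, A ∩ B = {2, 3, 4, 6, 14, 15}
Then, (A ∩ B) ∩ C = {2, 3, 4, 6, 15}

{2, 3, 4, 6, 15}


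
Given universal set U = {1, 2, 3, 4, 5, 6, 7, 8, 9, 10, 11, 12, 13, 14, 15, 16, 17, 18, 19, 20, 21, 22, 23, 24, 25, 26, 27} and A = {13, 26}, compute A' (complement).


Universal set U = {1, 2, 3, 4, 5, 6, 7, 8, 9, 10, 11, 12, 13, 14, 15, 16, 17, 18, 19, 20, 21, 22, 23, 24, 25, 26, 27}
Set A = {13, 26}
A' = U \ A = elements in U but not in A
Checking each element of U:
1 (not in A, include), 2 (not in A, include), 3 (not in A, include), 4 (not in A, include), 5 (not in A, include), 6 (not in A, include), 7 (not in A, include), 8 (not in A, include), 9 (not in A, include), 10 (not in A, include), 11 (not in A, include), 12 (not in A, include), 13 (in A, exclude), 14 (not in A, include), 15 (not in A, include), 16 (not in A, include), 17 (not in A, include), 18 (not in A, include), 19 (not in A, include), 20 (not in A, include), 21 (not in A, include), 22 (not in A, include), 23 (not in A, include), 24 (not in A, include), 25 (not in A, include), 26 (in A, exclude), 27 (not in A, include)
A' = {1, 2, 3, 4, 5, 6, 7, 8, 9, 10, 11, 12, 14, 15, 16, 17, 18, 19, 20, 21, 22, 23, 24, 25, 27}

{1, 2, 3, 4, 5, 6, 7, 8, 9, 10, 11, 12, 14, 15, 16, 17, 18, 19, 20, 21, 22, 23, 24, 25, 27}


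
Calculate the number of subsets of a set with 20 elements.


The set has 20 elements.
The power set contains all possible subsets.
|P(A)| = 2^|A| = 2^20 = 1048576

1048576


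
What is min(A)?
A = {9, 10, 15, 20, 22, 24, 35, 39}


Set A = {9, 10, 15, 20, 22, 24, 35, 39}
Elements in ascending order: 9, 10, 15, 20, 22, 24, 35, 39
The smallest element is 9.

9


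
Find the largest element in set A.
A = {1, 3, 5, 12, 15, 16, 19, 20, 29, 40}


Set A = {1, 3, 5, 12, 15, 16, 19, 20, 29, 40}
Elements in ascending order: 1, 3, 5, 12, 15, 16, 19, 20, 29, 40
The largest element is 40.

40


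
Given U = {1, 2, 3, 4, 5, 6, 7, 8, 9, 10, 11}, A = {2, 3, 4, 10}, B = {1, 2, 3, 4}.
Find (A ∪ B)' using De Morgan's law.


U = {1, 2, 3, 4, 5, 6, 7, 8, 9, 10, 11}
A = {2, 3, 4, 10}, B = {1, 2, 3, 4}
A ∪ B = {1, 2, 3, 4, 10}
(A ∪ B)' = U \ (A ∪ B) = {5, 6, 7, 8, 9, 11}
Verification via A' ∩ B': A' = {1, 5, 6, 7, 8, 9, 11}, B' = {5, 6, 7, 8, 9, 10, 11}
A' ∩ B' = {5, 6, 7, 8, 9, 11} ✓

{5, 6, 7, 8, 9, 11}


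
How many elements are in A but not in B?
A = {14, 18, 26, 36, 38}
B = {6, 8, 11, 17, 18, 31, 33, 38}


Set A = {14, 18, 26, 36, 38}
Set B = {6, 8, 11, 17, 18, 31, 33, 38}
A \ B = {14, 26, 36}
|A \ B| = 3

3


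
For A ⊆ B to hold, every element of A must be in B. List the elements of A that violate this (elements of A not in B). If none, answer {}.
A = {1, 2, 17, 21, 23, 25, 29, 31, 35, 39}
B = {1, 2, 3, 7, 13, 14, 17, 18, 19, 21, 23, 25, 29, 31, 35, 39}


Set A = {1, 2, 17, 21, 23, 25, 29, 31, 35, 39}
Set B = {1, 2, 3, 7, 13, 14, 17, 18, 19, 21, 23, 25, 29, 31, 35, 39}
Check each element of A against B:
1 ∈ B, 2 ∈ B, 17 ∈ B, 21 ∈ B, 23 ∈ B, 25 ∈ B, 29 ∈ B, 31 ∈ B, 35 ∈ B, 39 ∈ B
Elements of A not in B: {}

{}


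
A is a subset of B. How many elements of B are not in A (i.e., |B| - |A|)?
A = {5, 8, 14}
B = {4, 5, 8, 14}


Set A = {5, 8, 14}, |A| = 3
Set B = {4, 5, 8, 14}, |B| = 4
Since A ⊆ B: B \ A = {4}
|B| - |A| = 4 - 3 = 1

1


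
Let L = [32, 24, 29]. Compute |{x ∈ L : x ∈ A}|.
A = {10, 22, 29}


Set A = {10, 22, 29}
Candidates: [32, 24, 29]
Check each candidate:
32 ∉ A, 24 ∉ A, 29 ∈ A
Count of candidates in A: 1

1


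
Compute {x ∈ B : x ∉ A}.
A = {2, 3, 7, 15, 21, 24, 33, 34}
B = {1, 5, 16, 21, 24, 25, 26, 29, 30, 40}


Set A = {2, 3, 7, 15, 21, 24, 33, 34}
Set B = {1, 5, 16, 21, 24, 25, 26, 29, 30, 40}
Check each element of B against A:
1 ∉ A (include), 5 ∉ A (include), 16 ∉ A (include), 21 ∈ A, 24 ∈ A, 25 ∉ A (include), 26 ∉ A (include), 29 ∉ A (include), 30 ∉ A (include), 40 ∉ A (include)
Elements of B not in A: {1, 5, 16, 25, 26, 29, 30, 40}

{1, 5, 16, 25, 26, 29, 30, 40}


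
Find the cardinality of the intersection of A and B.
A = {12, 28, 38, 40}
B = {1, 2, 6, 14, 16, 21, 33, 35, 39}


Set A = {12, 28, 38, 40}
Set B = {1, 2, 6, 14, 16, 21, 33, 35, 39}
A ∩ B = {}
|A ∩ B| = 0

0


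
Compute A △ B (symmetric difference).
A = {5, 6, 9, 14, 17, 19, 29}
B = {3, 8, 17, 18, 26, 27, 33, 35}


Set A = {5, 6, 9, 14, 17, 19, 29}
Set B = {3, 8, 17, 18, 26, 27, 33, 35}
A △ B = (A \ B) ∪ (B \ A)
Elements in A but not B: {5, 6, 9, 14, 19, 29}
Elements in B but not A: {3, 8, 18, 26, 27, 33, 35}
A △ B = {3, 5, 6, 8, 9, 14, 18, 19, 26, 27, 29, 33, 35}

{3, 5, 6, 8, 9, 14, 18, 19, 26, 27, 29, 33, 35}


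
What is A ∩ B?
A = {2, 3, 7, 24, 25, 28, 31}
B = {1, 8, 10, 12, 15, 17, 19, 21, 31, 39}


Set A = {2, 3, 7, 24, 25, 28, 31}
Set B = {1, 8, 10, 12, 15, 17, 19, 21, 31, 39}
A ∩ B includes only elements in both sets.
Check each element of A against B:
2 ✗, 3 ✗, 7 ✗, 24 ✗, 25 ✗, 28 ✗, 31 ✓
A ∩ B = {31}

{31}


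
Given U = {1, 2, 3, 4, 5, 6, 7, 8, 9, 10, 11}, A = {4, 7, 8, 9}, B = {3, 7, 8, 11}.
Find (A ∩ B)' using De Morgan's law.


U = {1, 2, 3, 4, 5, 6, 7, 8, 9, 10, 11}
A = {4, 7, 8, 9}, B = {3, 7, 8, 11}
A ∩ B = {7, 8}
(A ∩ B)' = U \ (A ∩ B) = {1, 2, 3, 4, 5, 6, 9, 10, 11}
Verification via A' ∪ B': A' = {1, 2, 3, 5, 6, 10, 11}, B' = {1, 2, 4, 5, 6, 9, 10}
A' ∪ B' = {1, 2, 3, 4, 5, 6, 9, 10, 11} ✓

{1, 2, 3, 4, 5, 6, 9, 10, 11}


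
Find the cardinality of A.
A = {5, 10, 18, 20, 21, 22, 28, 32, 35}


Set A = {5, 10, 18, 20, 21, 22, 28, 32, 35}
Listing elements: 5, 10, 18, 20, 21, 22, 28, 32, 35
Counting: 9 elements
|A| = 9

9


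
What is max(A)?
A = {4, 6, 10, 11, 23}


Set A = {4, 6, 10, 11, 23}
Elements in ascending order: 4, 6, 10, 11, 23
The largest element is 23.

23


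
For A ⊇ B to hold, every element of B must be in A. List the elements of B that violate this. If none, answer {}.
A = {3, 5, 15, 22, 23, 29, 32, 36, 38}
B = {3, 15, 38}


Set A = {3, 5, 15, 22, 23, 29, 32, 36, 38}
Set B = {3, 15, 38}
Check each element of B against A:
3 ∈ A, 15 ∈ A, 38 ∈ A
Elements of B not in A: {}

{}


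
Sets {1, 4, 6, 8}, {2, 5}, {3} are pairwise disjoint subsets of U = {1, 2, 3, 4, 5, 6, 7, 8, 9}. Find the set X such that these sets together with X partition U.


U = {1, 2, 3, 4, 5, 6, 7, 8, 9}
Shown blocks: {1, 4, 6, 8}, {2, 5}, {3}
A partition's blocks are pairwise disjoint and cover U, so the missing block = U \ (union of shown blocks).
Union of shown blocks: {1, 2, 3, 4, 5, 6, 8}
Missing block = U \ (union) = {7, 9}

{7, 9}


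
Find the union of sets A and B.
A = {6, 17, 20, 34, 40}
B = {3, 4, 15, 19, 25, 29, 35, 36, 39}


Set A = {6, 17, 20, 34, 40}
Set B = {3, 4, 15, 19, 25, 29, 35, 36, 39}
A ∪ B includes all elements in either set.
Elements from A: {6, 17, 20, 34, 40}
Elements from B not already included: {3, 4, 15, 19, 25, 29, 35, 36, 39}
A ∪ B = {3, 4, 6, 15, 17, 19, 20, 25, 29, 34, 35, 36, 39, 40}

{3, 4, 6, 15, 17, 19, 20, 25, 29, 34, 35, 36, 39, 40}


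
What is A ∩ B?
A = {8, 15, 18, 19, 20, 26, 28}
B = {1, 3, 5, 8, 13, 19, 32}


Set A = {8, 15, 18, 19, 20, 26, 28}
Set B = {1, 3, 5, 8, 13, 19, 32}
A ∩ B includes only elements in both sets.
Check each element of A against B:
8 ✓, 15 ✗, 18 ✗, 19 ✓, 20 ✗, 26 ✗, 28 ✗
A ∩ B = {8, 19}

{8, 19}


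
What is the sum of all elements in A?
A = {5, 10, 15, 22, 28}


Set A = {5, 10, 15, 22, 28}
Sum = 5 + 10 + 15 + 22 + 28 = 80

80


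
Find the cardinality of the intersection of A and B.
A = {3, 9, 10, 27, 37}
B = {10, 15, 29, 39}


Set A = {3, 9, 10, 27, 37}
Set B = {10, 15, 29, 39}
A ∩ B = {10}
|A ∩ B| = 1

1


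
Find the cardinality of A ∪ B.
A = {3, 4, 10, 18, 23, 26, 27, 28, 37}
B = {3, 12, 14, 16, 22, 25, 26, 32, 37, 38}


Set A = {3, 4, 10, 18, 23, 26, 27, 28, 37}, |A| = 9
Set B = {3, 12, 14, 16, 22, 25, 26, 32, 37, 38}, |B| = 10
A ∩ B = {3, 26, 37}, |A ∩ B| = 3
|A ∪ B| = |A| + |B| - |A ∩ B| = 9 + 10 - 3 = 16

16


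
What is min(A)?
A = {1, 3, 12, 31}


Set A = {1, 3, 12, 31}
Elements in ascending order: 1, 3, 12, 31
The smallest element is 1.

1


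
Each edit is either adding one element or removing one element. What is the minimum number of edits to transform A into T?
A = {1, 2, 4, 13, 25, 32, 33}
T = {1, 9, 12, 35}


Set A = {1, 2, 4, 13, 25, 32, 33}
Set T = {1, 9, 12, 35}
Elements to remove from A (in A, not in T): {2, 4, 13, 25, 32, 33} → 6 removals
Elements to add to A (in T, not in A): {9, 12, 35} → 3 additions
Total edits = 6 + 3 = 9

9


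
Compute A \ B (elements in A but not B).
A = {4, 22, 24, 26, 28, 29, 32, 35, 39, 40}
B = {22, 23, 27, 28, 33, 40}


Set A = {4, 22, 24, 26, 28, 29, 32, 35, 39, 40}
Set B = {22, 23, 27, 28, 33, 40}
A \ B includes elements in A that are not in B.
Check each element of A:
4 (not in B, keep), 22 (in B, remove), 24 (not in B, keep), 26 (not in B, keep), 28 (in B, remove), 29 (not in B, keep), 32 (not in B, keep), 35 (not in B, keep), 39 (not in B, keep), 40 (in B, remove)
A \ B = {4, 24, 26, 29, 32, 35, 39}

{4, 24, 26, 29, 32, 35, 39}


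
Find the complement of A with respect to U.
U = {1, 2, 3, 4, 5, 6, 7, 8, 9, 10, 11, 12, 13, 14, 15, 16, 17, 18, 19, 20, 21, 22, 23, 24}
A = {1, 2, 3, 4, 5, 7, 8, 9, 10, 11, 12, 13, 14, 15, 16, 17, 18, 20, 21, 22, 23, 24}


Universal set U = {1, 2, 3, 4, 5, 6, 7, 8, 9, 10, 11, 12, 13, 14, 15, 16, 17, 18, 19, 20, 21, 22, 23, 24}
Set A = {1, 2, 3, 4, 5, 7, 8, 9, 10, 11, 12, 13, 14, 15, 16, 17, 18, 20, 21, 22, 23, 24}
A' = U \ A = elements in U but not in A
Checking each element of U:
1 (in A, exclude), 2 (in A, exclude), 3 (in A, exclude), 4 (in A, exclude), 5 (in A, exclude), 6 (not in A, include), 7 (in A, exclude), 8 (in A, exclude), 9 (in A, exclude), 10 (in A, exclude), 11 (in A, exclude), 12 (in A, exclude), 13 (in A, exclude), 14 (in A, exclude), 15 (in A, exclude), 16 (in A, exclude), 17 (in A, exclude), 18 (in A, exclude), 19 (not in A, include), 20 (in A, exclude), 21 (in A, exclude), 22 (in A, exclude), 23 (in A, exclude), 24 (in A, exclude)
A' = {6, 19}

{6, 19}


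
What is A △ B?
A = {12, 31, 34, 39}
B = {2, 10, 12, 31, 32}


Set A = {12, 31, 34, 39}
Set B = {2, 10, 12, 31, 32}
A △ B = (A \ B) ∪ (B \ A)
Elements in A but not B: {34, 39}
Elements in B but not A: {2, 10, 32}
A △ B = {2, 10, 32, 34, 39}

{2, 10, 32, 34, 39}


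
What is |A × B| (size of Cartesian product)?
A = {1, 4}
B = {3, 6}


Set A = {1, 4} has 2 elements.
Set B = {3, 6} has 2 elements.
|A × B| = |A| × |B| = 2 × 2 = 4

4


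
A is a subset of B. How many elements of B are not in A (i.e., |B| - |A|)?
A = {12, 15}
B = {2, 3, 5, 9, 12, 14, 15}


Set A = {12, 15}, |A| = 2
Set B = {2, 3, 5, 9, 12, 14, 15}, |B| = 7
Since A ⊆ B: B \ A = {2, 3, 5, 9, 14}
|B| - |A| = 7 - 2 = 5

5


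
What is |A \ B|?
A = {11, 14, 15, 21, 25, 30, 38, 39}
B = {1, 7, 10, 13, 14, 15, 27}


Set A = {11, 14, 15, 21, 25, 30, 38, 39}
Set B = {1, 7, 10, 13, 14, 15, 27}
A \ B = {11, 21, 25, 30, 38, 39}
|A \ B| = 6

6


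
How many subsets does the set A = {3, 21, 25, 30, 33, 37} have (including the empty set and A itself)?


Set A = {3, 21, 25, 30, 33, 37}
|A| = 6
The power set P(A) contains all subsets of A.
|P(A)| = 2^|A| = 2^6 = 64

64


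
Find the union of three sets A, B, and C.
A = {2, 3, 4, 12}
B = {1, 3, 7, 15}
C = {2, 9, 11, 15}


Set A = {2, 3, 4, 12}
Set B = {1, 3, 7, 15}
Set C = {2, 9, 11, 15}
First, A ∪ B = {1, 2, 3, 4, 7, 12, 15}
Then, (A ∪ B) ∪ C = {1, 2, 3, 4, 7, 9, 11, 12, 15}

{1, 2, 3, 4, 7, 9, 11, 12, 15}


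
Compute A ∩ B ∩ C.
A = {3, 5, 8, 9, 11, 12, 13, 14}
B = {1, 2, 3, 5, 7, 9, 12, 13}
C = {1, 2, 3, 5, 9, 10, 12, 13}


Set A = {3, 5, 8, 9, 11, 12, 13, 14}
Set B = {1, 2, 3, 5, 7, 9, 12, 13}
Set C = {1, 2, 3, 5, 9, 10, 12, 13}
First, A ∩ B = {3, 5, 9, 12, 13}
Then, (A ∩ B) ∩ C = {3, 5, 9, 12, 13}

{3, 5, 9, 12, 13}


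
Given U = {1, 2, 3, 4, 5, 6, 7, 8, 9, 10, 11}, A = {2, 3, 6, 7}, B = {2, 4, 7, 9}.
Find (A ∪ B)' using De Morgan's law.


U = {1, 2, 3, 4, 5, 6, 7, 8, 9, 10, 11}
A = {2, 3, 6, 7}, B = {2, 4, 7, 9}
A ∪ B = {2, 3, 4, 6, 7, 9}
(A ∪ B)' = U \ (A ∪ B) = {1, 5, 8, 10, 11}
Verification via A' ∩ B': A' = {1, 4, 5, 8, 9, 10, 11}, B' = {1, 3, 5, 6, 8, 10, 11}
A' ∩ B' = {1, 5, 8, 10, 11} ✓

{1, 5, 8, 10, 11}


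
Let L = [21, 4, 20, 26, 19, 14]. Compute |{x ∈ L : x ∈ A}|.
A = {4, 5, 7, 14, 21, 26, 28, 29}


Set A = {4, 5, 7, 14, 21, 26, 28, 29}
Candidates: [21, 4, 20, 26, 19, 14]
Check each candidate:
21 ∈ A, 4 ∈ A, 20 ∉ A, 26 ∈ A, 19 ∉ A, 14 ∈ A
Count of candidates in A: 4

4


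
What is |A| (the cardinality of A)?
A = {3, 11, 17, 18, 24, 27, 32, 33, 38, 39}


Set A = {3, 11, 17, 18, 24, 27, 32, 33, 38, 39}
Listing elements: 3, 11, 17, 18, 24, 27, 32, 33, 38, 39
Counting: 10 elements
|A| = 10

10


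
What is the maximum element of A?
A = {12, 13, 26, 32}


Set A = {12, 13, 26, 32}
Elements in ascending order: 12, 13, 26, 32
The largest element is 32.

32


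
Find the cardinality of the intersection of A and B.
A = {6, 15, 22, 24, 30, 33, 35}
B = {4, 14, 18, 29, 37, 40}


Set A = {6, 15, 22, 24, 30, 33, 35}
Set B = {4, 14, 18, 29, 37, 40}
A ∩ B = {}
|A ∩ B| = 0

0


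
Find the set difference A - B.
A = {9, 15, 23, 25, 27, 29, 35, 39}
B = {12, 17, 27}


Set A = {9, 15, 23, 25, 27, 29, 35, 39}
Set B = {12, 17, 27}
A \ B includes elements in A that are not in B.
Check each element of A:
9 (not in B, keep), 15 (not in B, keep), 23 (not in B, keep), 25 (not in B, keep), 27 (in B, remove), 29 (not in B, keep), 35 (not in B, keep), 39 (not in B, keep)
A \ B = {9, 15, 23, 25, 29, 35, 39}

{9, 15, 23, 25, 29, 35, 39}


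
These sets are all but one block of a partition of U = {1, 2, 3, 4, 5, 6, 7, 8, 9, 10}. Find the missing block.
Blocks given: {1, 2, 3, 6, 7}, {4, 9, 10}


U = {1, 2, 3, 4, 5, 6, 7, 8, 9, 10}
Shown blocks: {1, 2, 3, 6, 7}, {4, 9, 10}
A partition's blocks are pairwise disjoint and cover U, so the missing block = U \ (union of shown blocks).
Union of shown blocks: {1, 2, 3, 4, 6, 7, 9, 10}
Missing block = U \ (union) = {5, 8}

{5, 8}


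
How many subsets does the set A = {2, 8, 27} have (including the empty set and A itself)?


Set A = {2, 8, 27}
|A| = 3
The power set P(A) contains all subsets of A.
|P(A)| = 2^|A| = 2^3 = 8

8


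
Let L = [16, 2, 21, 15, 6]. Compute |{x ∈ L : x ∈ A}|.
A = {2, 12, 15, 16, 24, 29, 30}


Set A = {2, 12, 15, 16, 24, 29, 30}
Candidates: [16, 2, 21, 15, 6]
Check each candidate:
16 ∈ A, 2 ∈ A, 21 ∉ A, 15 ∈ A, 6 ∉ A
Count of candidates in A: 3

3


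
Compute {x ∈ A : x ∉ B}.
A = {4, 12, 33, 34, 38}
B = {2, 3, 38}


Set A = {4, 12, 33, 34, 38}
Set B = {2, 3, 38}
Check each element of A against B:
4 ∉ B (include), 12 ∉ B (include), 33 ∉ B (include), 34 ∉ B (include), 38 ∈ B
Elements of A not in B: {4, 12, 33, 34}

{4, 12, 33, 34}


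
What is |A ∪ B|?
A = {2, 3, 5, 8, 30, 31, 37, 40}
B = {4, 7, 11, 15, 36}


Set A = {2, 3, 5, 8, 30, 31, 37, 40}, |A| = 8
Set B = {4, 7, 11, 15, 36}, |B| = 5
A ∩ B = {}, |A ∩ B| = 0
|A ∪ B| = |A| + |B| - |A ∩ B| = 8 + 5 - 0 = 13

13


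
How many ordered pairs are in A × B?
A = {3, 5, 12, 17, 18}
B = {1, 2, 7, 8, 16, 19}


Set A = {3, 5, 12, 17, 18} has 5 elements.
Set B = {1, 2, 7, 8, 16, 19} has 6 elements.
|A × B| = |A| × |B| = 5 × 6 = 30

30


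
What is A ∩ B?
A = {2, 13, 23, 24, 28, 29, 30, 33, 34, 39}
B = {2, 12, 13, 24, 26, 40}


Set A = {2, 13, 23, 24, 28, 29, 30, 33, 34, 39}
Set B = {2, 12, 13, 24, 26, 40}
A ∩ B includes only elements in both sets.
Check each element of A against B:
2 ✓, 13 ✓, 23 ✗, 24 ✓, 28 ✗, 29 ✗, 30 ✗, 33 ✗, 34 ✗, 39 ✗
A ∩ B = {2, 13, 24}

{2, 13, 24}


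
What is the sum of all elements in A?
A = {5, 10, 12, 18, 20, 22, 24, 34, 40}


Set A = {5, 10, 12, 18, 20, 22, 24, 34, 40}
Sum = 5 + 10 + 12 + 18 + 20 + 22 + 24 + 34 + 40 = 185

185


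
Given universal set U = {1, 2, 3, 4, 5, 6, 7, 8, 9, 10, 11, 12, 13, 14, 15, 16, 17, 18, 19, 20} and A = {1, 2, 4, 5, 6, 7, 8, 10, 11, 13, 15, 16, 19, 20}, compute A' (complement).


Universal set U = {1, 2, 3, 4, 5, 6, 7, 8, 9, 10, 11, 12, 13, 14, 15, 16, 17, 18, 19, 20}
Set A = {1, 2, 4, 5, 6, 7, 8, 10, 11, 13, 15, 16, 19, 20}
A' = U \ A = elements in U but not in A
Checking each element of U:
1 (in A, exclude), 2 (in A, exclude), 3 (not in A, include), 4 (in A, exclude), 5 (in A, exclude), 6 (in A, exclude), 7 (in A, exclude), 8 (in A, exclude), 9 (not in A, include), 10 (in A, exclude), 11 (in A, exclude), 12 (not in A, include), 13 (in A, exclude), 14 (not in A, include), 15 (in A, exclude), 16 (in A, exclude), 17 (not in A, include), 18 (not in A, include), 19 (in A, exclude), 20 (in A, exclude)
A' = {3, 9, 12, 14, 17, 18}

{3, 9, 12, 14, 17, 18}


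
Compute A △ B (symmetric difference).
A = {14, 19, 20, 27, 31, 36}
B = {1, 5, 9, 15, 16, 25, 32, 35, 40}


Set A = {14, 19, 20, 27, 31, 36}
Set B = {1, 5, 9, 15, 16, 25, 32, 35, 40}
A △ B = (A \ B) ∪ (B \ A)
Elements in A but not B: {14, 19, 20, 27, 31, 36}
Elements in B but not A: {1, 5, 9, 15, 16, 25, 32, 35, 40}
A △ B = {1, 5, 9, 14, 15, 16, 19, 20, 25, 27, 31, 32, 35, 36, 40}

{1, 5, 9, 14, 15, 16, 19, 20, 25, 27, 31, 32, 35, 36, 40}


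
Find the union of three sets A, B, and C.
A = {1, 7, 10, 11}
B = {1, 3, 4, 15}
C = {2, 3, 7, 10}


Set A = {1, 7, 10, 11}
Set B = {1, 3, 4, 15}
Set C = {2, 3, 7, 10}
First, A ∪ B = {1, 3, 4, 7, 10, 11, 15}
Then, (A ∪ B) ∪ C = {1, 2, 3, 4, 7, 10, 11, 15}

{1, 2, 3, 4, 7, 10, 11, 15}


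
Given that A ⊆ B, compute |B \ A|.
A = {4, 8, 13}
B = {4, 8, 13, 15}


Set A = {4, 8, 13}, |A| = 3
Set B = {4, 8, 13, 15}, |B| = 4
Since A ⊆ B: B \ A = {15}
|B| - |A| = 4 - 3 = 1

1


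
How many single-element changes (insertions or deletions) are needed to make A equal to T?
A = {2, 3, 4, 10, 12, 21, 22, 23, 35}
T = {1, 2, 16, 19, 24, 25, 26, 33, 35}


Set A = {2, 3, 4, 10, 12, 21, 22, 23, 35}
Set T = {1, 2, 16, 19, 24, 25, 26, 33, 35}
Elements to remove from A (in A, not in T): {3, 4, 10, 12, 21, 22, 23} → 7 removals
Elements to add to A (in T, not in A): {1, 16, 19, 24, 25, 26, 33} → 7 additions
Total edits = 7 + 7 = 14

14


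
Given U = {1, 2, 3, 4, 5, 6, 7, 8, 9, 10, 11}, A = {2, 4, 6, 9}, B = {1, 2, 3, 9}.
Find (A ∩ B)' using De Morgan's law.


U = {1, 2, 3, 4, 5, 6, 7, 8, 9, 10, 11}
A = {2, 4, 6, 9}, B = {1, 2, 3, 9}
A ∩ B = {2, 9}
(A ∩ B)' = U \ (A ∩ B) = {1, 3, 4, 5, 6, 7, 8, 10, 11}
Verification via A' ∪ B': A' = {1, 3, 5, 7, 8, 10, 11}, B' = {4, 5, 6, 7, 8, 10, 11}
A' ∪ B' = {1, 3, 4, 5, 6, 7, 8, 10, 11} ✓

{1, 3, 4, 5, 6, 7, 8, 10, 11}


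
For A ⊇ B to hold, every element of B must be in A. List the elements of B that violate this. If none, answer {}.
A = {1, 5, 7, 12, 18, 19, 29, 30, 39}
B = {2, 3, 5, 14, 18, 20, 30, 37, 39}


Set A = {1, 5, 7, 12, 18, 19, 29, 30, 39}
Set B = {2, 3, 5, 14, 18, 20, 30, 37, 39}
Check each element of B against A:
2 ∉ A (include), 3 ∉ A (include), 5 ∈ A, 14 ∉ A (include), 18 ∈ A, 20 ∉ A (include), 30 ∈ A, 37 ∉ A (include), 39 ∈ A
Elements of B not in A: {2, 3, 14, 20, 37}

{2, 3, 14, 20, 37}


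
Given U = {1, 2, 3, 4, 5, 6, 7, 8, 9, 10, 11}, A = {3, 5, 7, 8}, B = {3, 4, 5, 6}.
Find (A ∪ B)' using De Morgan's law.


U = {1, 2, 3, 4, 5, 6, 7, 8, 9, 10, 11}
A = {3, 5, 7, 8}, B = {3, 4, 5, 6}
A ∪ B = {3, 4, 5, 6, 7, 8}
(A ∪ B)' = U \ (A ∪ B) = {1, 2, 9, 10, 11}
Verification via A' ∩ B': A' = {1, 2, 4, 6, 9, 10, 11}, B' = {1, 2, 7, 8, 9, 10, 11}
A' ∩ B' = {1, 2, 9, 10, 11} ✓

{1, 2, 9, 10, 11}


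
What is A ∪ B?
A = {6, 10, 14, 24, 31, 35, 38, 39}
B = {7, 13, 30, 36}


Set A = {6, 10, 14, 24, 31, 35, 38, 39}
Set B = {7, 13, 30, 36}
A ∪ B includes all elements in either set.
Elements from A: {6, 10, 14, 24, 31, 35, 38, 39}
Elements from B not already included: {7, 13, 30, 36}
A ∪ B = {6, 7, 10, 13, 14, 24, 30, 31, 35, 36, 38, 39}

{6, 7, 10, 13, 14, 24, 30, 31, 35, 36, 38, 39}


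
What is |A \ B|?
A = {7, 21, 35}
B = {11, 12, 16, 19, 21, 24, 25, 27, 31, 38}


Set A = {7, 21, 35}
Set B = {11, 12, 16, 19, 21, 24, 25, 27, 31, 38}
A \ B = {7, 35}
|A \ B| = 2

2


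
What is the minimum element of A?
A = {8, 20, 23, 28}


Set A = {8, 20, 23, 28}
Elements in ascending order: 8, 20, 23, 28
The smallest element is 8.

8


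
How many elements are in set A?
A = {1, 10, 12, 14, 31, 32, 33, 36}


Set A = {1, 10, 12, 14, 31, 32, 33, 36}
Listing elements: 1, 10, 12, 14, 31, 32, 33, 36
Counting: 8 elements
|A| = 8

8


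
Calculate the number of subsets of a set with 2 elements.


The set has 2 elements.
The power set contains all possible subsets.
|P(A)| = 2^|A| = 2^2 = 4

4


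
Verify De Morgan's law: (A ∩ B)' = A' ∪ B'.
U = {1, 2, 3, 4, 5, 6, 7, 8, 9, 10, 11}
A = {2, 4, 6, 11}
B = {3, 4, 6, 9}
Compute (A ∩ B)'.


U = {1, 2, 3, 4, 5, 6, 7, 8, 9, 10, 11}
A = {2, 4, 6, 11}, B = {3, 4, 6, 9}
A ∩ B = {4, 6}
(A ∩ B)' = U \ (A ∩ B) = {1, 2, 3, 5, 7, 8, 9, 10, 11}
Verification via A' ∪ B': A' = {1, 3, 5, 7, 8, 9, 10}, B' = {1, 2, 5, 7, 8, 10, 11}
A' ∪ B' = {1, 2, 3, 5, 7, 8, 9, 10, 11} ✓

{1, 2, 3, 5, 7, 8, 9, 10, 11}


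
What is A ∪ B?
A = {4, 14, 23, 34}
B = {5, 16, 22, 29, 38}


Set A = {4, 14, 23, 34}
Set B = {5, 16, 22, 29, 38}
A ∪ B includes all elements in either set.
Elements from A: {4, 14, 23, 34}
Elements from B not already included: {5, 16, 22, 29, 38}
A ∪ B = {4, 5, 14, 16, 22, 23, 29, 34, 38}

{4, 5, 14, 16, 22, 23, 29, 34, 38}


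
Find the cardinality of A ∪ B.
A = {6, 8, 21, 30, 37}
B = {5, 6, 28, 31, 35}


Set A = {6, 8, 21, 30, 37}, |A| = 5
Set B = {5, 6, 28, 31, 35}, |B| = 5
A ∩ B = {6}, |A ∩ B| = 1
|A ∪ B| = |A| + |B| - |A ∩ B| = 5 + 5 - 1 = 9

9


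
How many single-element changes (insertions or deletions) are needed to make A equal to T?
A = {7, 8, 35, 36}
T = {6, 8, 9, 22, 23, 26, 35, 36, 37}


Set A = {7, 8, 35, 36}
Set T = {6, 8, 9, 22, 23, 26, 35, 36, 37}
Elements to remove from A (in A, not in T): {7} → 1 removals
Elements to add to A (in T, not in A): {6, 9, 22, 23, 26, 37} → 6 additions
Total edits = 1 + 6 = 7

7


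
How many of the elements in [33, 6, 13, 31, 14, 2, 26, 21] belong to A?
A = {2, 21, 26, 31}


Set A = {2, 21, 26, 31}
Candidates: [33, 6, 13, 31, 14, 2, 26, 21]
Check each candidate:
33 ∉ A, 6 ∉ A, 13 ∉ A, 31 ∈ A, 14 ∉ A, 2 ∈ A, 26 ∈ A, 21 ∈ A
Count of candidates in A: 4

4


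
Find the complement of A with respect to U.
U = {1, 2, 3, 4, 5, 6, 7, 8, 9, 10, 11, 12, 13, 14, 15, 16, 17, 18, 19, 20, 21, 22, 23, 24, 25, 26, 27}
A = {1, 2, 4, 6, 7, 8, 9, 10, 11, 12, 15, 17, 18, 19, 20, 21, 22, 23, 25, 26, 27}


Universal set U = {1, 2, 3, 4, 5, 6, 7, 8, 9, 10, 11, 12, 13, 14, 15, 16, 17, 18, 19, 20, 21, 22, 23, 24, 25, 26, 27}
Set A = {1, 2, 4, 6, 7, 8, 9, 10, 11, 12, 15, 17, 18, 19, 20, 21, 22, 23, 25, 26, 27}
A' = U \ A = elements in U but not in A
Checking each element of U:
1 (in A, exclude), 2 (in A, exclude), 3 (not in A, include), 4 (in A, exclude), 5 (not in A, include), 6 (in A, exclude), 7 (in A, exclude), 8 (in A, exclude), 9 (in A, exclude), 10 (in A, exclude), 11 (in A, exclude), 12 (in A, exclude), 13 (not in A, include), 14 (not in A, include), 15 (in A, exclude), 16 (not in A, include), 17 (in A, exclude), 18 (in A, exclude), 19 (in A, exclude), 20 (in A, exclude), 21 (in A, exclude), 22 (in A, exclude), 23 (in A, exclude), 24 (not in A, include), 25 (in A, exclude), 26 (in A, exclude), 27 (in A, exclude)
A' = {3, 5, 13, 14, 16, 24}

{3, 5, 13, 14, 16, 24}


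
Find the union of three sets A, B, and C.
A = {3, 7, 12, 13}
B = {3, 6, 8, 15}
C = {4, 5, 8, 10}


Set A = {3, 7, 12, 13}
Set B = {3, 6, 8, 15}
Set C = {4, 5, 8, 10}
First, A ∪ B = {3, 6, 7, 8, 12, 13, 15}
Then, (A ∪ B) ∪ C = {3, 4, 5, 6, 7, 8, 10, 12, 13, 15}

{3, 4, 5, 6, 7, 8, 10, 12, 13, 15}


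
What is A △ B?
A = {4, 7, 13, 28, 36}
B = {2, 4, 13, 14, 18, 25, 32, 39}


Set A = {4, 7, 13, 28, 36}
Set B = {2, 4, 13, 14, 18, 25, 32, 39}
A △ B = (A \ B) ∪ (B \ A)
Elements in A but not B: {7, 28, 36}
Elements in B but not A: {2, 14, 18, 25, 32, 39}
A △ B = {2, 7, 14, 18, 25, 28, 32, 36, 39}

{2, 7, 14, 18, 25, 28, 32, 36, 39}


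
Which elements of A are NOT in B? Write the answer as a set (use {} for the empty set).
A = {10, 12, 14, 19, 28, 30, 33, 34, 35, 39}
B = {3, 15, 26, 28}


Set A = {10, 12, 14, 19, 28, 30, 33, 34, 35, 39}
Set B = {3, 15, 26, 28}
Check each element of A against B:
10 ∉ B (include), 12 ∉ B (include), 14 ∉ B (include), 19 ∉ B (include), 28 ∈ B, 30 ∉ B (include), 33 ∉ B (include), 34 ∉ B (include), 35 ∉ B (include), 39 ∉ B (include)
Elements of A not in B: {10, 12, 14, 19, 30, 33, 34, 35, 39}

{10, 12, 14, 19, 30, 33, 34, 35, 39}


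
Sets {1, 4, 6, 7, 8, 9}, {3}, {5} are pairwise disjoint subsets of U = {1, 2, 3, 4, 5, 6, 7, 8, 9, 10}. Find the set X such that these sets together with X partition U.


U = {1, 2, 3, 4, 5, 6, 7, 8, 9, 10}
Shown blocks: {1, 4, 6, 7, 8, 9}, {3}, {5}
A partition's blocks are pairwise disjoint and cover U, so the missing block = U \ (union of shown blocks).
Union of shown blocks: {1, 3, 4, 5, 6, 7, 8, 9}
Missing block = U \ (union) = {2, 10}

{2, 10}


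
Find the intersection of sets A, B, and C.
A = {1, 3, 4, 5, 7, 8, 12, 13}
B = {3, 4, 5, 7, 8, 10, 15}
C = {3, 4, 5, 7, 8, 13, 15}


Set A = {1, 3, 4, 5, 7, 8, 12, 13}
Set B = {3, 4, 5, 7, 8, 10, 15}
Set C = {3, 4, 5, 7, 8, 13, 15}
First, A ∩ B = {3, 4, 5, 7, 8}
Then, (A ∩ B) ∩ C = {3, 4, 5, 7, 8}

{3, 4, 5, 7, 8}


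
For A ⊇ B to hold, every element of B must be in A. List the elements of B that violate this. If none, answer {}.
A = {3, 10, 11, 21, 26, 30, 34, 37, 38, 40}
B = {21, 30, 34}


Set A = {3, 10, 11, 21, 26, 30, 34, 37, 38, 40}
Set B = {21, 30, 34}
Check each element of B against A:
21 ∈ A, 30 ∈ A, 34 ∈ A
Elements of B not in A: {}

{}


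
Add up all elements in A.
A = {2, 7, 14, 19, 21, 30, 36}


Set A = {2, 7, 14, 19, 21, 30, 36}
Sum = 2 + 7 + 14 + 19 + 21 + 30 + 36 = 129

129


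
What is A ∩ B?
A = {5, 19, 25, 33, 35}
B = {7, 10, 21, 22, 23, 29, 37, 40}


Set A = {5, 19, 25, 33, 35}
Set B = {7, 10, 21, 22, 23, 29, 37, 40}
A ∩ B includes only elements in both sets.
Check each element of A against B:
5 ✗, 19 ✗, 25 ✗, 33 ✗, 35 ✗
A ∩ B = {}

{}


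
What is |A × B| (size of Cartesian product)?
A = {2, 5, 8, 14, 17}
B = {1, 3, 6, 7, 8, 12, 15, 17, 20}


Set A = {2, 5, 8, 14, 17} has 5 elements.
Set B = {1, 3, 6, 7, 8, 12, 15, 17, 20} has 9 elements.
|A × B| = |A| × |B| = 5 × 9 = 45

45


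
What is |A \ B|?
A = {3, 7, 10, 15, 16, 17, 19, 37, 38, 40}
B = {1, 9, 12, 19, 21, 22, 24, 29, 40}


Set A = {3, 7, 10, 15, 16, 17, 19, 37, 38, 40}
Set B = {1, 9, 12, 19, 21, 22, 24, 29, 40}
A \ B = {3, 7, 10, 15, 16, 17, 37, 38}
|A \ B| = 8

8


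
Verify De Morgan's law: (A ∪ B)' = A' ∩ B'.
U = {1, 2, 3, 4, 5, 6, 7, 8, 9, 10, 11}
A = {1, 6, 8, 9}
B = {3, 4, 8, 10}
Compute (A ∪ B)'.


U = {1, 2, 3, 4, 5, 6, 7, 8, 9, 10, 11}
A = {1, 6, 8, 9}, B = {3, 4, 8, 10}
A ∪ B = {1, 3, 4, 6, 8, 9, 10}
(A ∪ B)' = U \ (A ∪ B) = {2, 5, 7, 11}
Verification via A' ∩ B': A' = {2, 3, 4, 5, 7, 10, 11}, B' = {1, 2, 5, 6, 7, 9, 11}
A' ∩ B' = {2, 5, 7, 11} ✓

{2, 5, 7, 11}


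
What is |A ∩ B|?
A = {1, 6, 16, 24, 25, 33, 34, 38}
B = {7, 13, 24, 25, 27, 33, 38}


Set A = {1, 6, 16, 24, 25, 33, 34, 38}
Set B = {7, 13, 24, 25, 27, 33, 38}
A ∩ B = {24, 25, 33, 38}
|A ∩ B| = 4

4


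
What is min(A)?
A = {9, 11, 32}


Set A = {9, 11, 32}
Elements in ascending order: 9, 11, 32
The smallest element is 9.

9


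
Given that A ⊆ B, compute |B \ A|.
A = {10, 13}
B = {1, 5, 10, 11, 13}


Set A = {10, 13}, |A| = 2
Set B = {1, 5, 10, 11, 13}, |B| = 5
Since A ⊆ B: B \ A = {1, 5, 11}
|B| - |A| = 5 - 2 = 3

3


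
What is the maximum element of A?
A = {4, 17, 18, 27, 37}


Set A = {4, 17, 18, 27, 37}
Elements in ascending order: 4, 17, 18, 27, 37
The largest element is 37.

37


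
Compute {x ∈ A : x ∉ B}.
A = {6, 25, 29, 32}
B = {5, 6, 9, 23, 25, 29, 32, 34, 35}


Set A = {6, 25, 29, 32}
Set B = {5, 6, 9, 23, 25, 29, 32, 34, 35}
Check each element of A against B:
6 ∈ B, 25 ∈ B, 29 ∈ B, 32 ∈ B
Elements of A not in B: {}

{}


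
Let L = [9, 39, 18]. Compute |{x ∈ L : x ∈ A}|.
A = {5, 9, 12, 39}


Set A = {5, 9, 12, 39}
Candidates: [9, 39, 18]
Check each candidate:
9 ∈ A, 39 ∈ A, 18 ∉ A
Count of candidates in A: 2

2


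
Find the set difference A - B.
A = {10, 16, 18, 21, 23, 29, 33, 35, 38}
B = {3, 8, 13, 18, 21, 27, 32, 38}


Set A = {10, 16, 18, 21, 23, 29, 33, 35, 38}
Set B = {3, 8, 13, 18, 21, 27, 32, 38}
A \ B includes elements in A that are not in B.
Check each element of A:
10 (not in B, keep), 16 (not in B, keep), 18 (in B, remove), 21 (in B, remove), 23 (not in B, keep), 29 (not in B, keep), 33 (not in B, keep), 35 (not in B, keep), 38 (in B, remove)
A \ B = {10, 16, 23, 29, 33, 35}

{10, 16, 23, 29, 33, 35}


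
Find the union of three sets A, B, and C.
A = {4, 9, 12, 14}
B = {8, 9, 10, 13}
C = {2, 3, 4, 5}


Set A = {4, 9, 12, 14}
Set B = {8, 9, 10, 13}
Set C = {2, 3, 4, 5}
First, A ∪ B = {4, 8, 9, 10, 12, 13, 14}
Then, (A ∪ B) ∪ C = {2, 3, 4, 5, 8, 9, 10, 12, 13, 14}

{2, 3, 4, 5, 8, 9, 10, 12, 13, 14}


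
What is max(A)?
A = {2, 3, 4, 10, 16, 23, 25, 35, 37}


Set A = {2, 3, 4, 10, 16, 23, 25, 35, 37}
Elements in ascending order: 2, 3, 4, 10, 16, 23, 25, 35, 37
The largest element is 37.

37


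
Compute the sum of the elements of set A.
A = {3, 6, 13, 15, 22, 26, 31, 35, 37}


Set A = {3, 6, 13, 15, 22, 26, 31, 35, 37}
Sum = 3 + 6 + 13 + 15 + 22 + 26 + 31 + 35 + 37 = 188

188


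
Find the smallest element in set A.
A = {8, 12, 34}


Set A = {8, 12, 34}
Elements in ascending order: 8, 12, 34
The smallest element is 8.

8


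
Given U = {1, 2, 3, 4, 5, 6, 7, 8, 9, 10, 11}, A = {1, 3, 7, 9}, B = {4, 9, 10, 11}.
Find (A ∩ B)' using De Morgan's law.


U = {1, 2, 3, 4, 5, 6, 7, 8, 9, 10, 11}
A = {1, 3, 7, 9}, B = {4, 9, 10, 11}
A ∩ B = {9}
(A ∩ B)' = U \ (A ∩ B) = {1, 2, 3, 4, 5, 6, 7, 8, 10, 11}
Verification via A' ∪ B': A' = {2, 4, 5, 6, 8, 10, 11}, B' = {1, 2, 3, 5, 6, 7, 8}
A' ∪ B' = {1, 2, 3, 4, 5, 6, 7, 8, 10, 11} ✓

{1, 2, 3, 4, 5, 6, 7, 8, 10, 11}


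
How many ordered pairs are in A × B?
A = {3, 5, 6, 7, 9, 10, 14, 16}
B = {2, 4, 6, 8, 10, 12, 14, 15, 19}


Set A = {3, 5, 6, 7, 9, 10, 14, 16} has 8 elements.
Set B = {2, 4, 6, 8, 10, 12, 14, 15, 19} has 9 elements.
|A × B| = |A| × |B| = 8 × 9 = 72

72


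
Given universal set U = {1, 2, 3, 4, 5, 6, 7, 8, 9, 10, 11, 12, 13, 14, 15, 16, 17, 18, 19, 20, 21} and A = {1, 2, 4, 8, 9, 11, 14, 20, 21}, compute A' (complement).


Universal set U = {1, 2, 3, 4, 5, 6, 7, 8, 9, 10, 11, 12, 13, 14, 15, 16, 17, 18, 19, 20, 21}
Set A = {1, 2, 4, 8, 9, 11, 14, 20, 21}
A' = U \ A = elements in U but not in A
Checking each element of U:
1 (in A, exclude), 2 (in A, exclude), 3 (not in A, include), 4 (in A, exclude), 5 (not in A, include), 6 (not in A, include), 7 (not in A, include), 8 (in A, exclude), 9 (in A, exclude), 10 (not in A, include), 11 (in A, exclude), 12 (not in A, include), 13 (not in A, include), 14 (in A, exclude), 15 (not in A, include), 16 (not in A, include), 17 (not in A, include), 18 (not in A, include), 19 (not in A, include), 20 (in A, exclude), 21 (in A, exclude)
A' = {3, 5, 6, 7, 10, 12, 13, 15, 16, 17, 18, 19}

{3, 5, 6, 7, 10, 12, 13, 15, 16, 17, 18, 19}


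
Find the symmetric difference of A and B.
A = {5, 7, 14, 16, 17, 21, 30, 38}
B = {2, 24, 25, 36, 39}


Set A = {5, 7, 14, 16, 17, 21, 30, 38}
Set B = {2, 24, 25, 36, 39}
A △ B = (A \ B) ∪ (B \ A)
Elements in A but not B: {5, 7, 14, 16, 17, 21, 30, 38}
Elements in B but not A: {2, 24, 25, 36, 39}
A △ B = {2, 5, 7, 14, 16, 17, 21, 24, 25, 30, 36, 38, 39}

{2, 5, 7, 14, 16, 17, 21, 24, 25, 30, 36, 38, 39}


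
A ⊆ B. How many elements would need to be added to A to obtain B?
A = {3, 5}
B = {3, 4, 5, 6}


Set A = {3, 5}, |A| = 2
Set B = {3, 4, 5, 6}, |B| = 4
Since A ⊆ B: B \ A = {4, 6}
|B| - |A| = 4 - 2 = 2

2


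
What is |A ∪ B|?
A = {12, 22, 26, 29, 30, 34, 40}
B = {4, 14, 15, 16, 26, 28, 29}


Set A = {12, 22, 26, 29, 30, 34, 40}, |A| = 7
Set B = {4, 14, 15, 16, 26, 28, 29}, |B| = 7
A ∩ B = {26, 29}, |A ∩ B| = 2
|A ∪ B| = |A| + |B| - |A ∩ B| = 7 + 7 - 2 = 12

12


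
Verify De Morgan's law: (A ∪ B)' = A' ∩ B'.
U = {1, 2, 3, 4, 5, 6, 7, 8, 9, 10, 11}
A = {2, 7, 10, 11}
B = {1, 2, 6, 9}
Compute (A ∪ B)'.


U = {1, 2, 3, 4, 5, 6, 7, 8, 9, 10, 11}
A = {2, 7, 10, 11}, B = {1, 2, 6, 9}
A ∪ B = {1, 2, 6, 7, 9, 10, 11}
(A ∪ B)' = U \ (A ∪ B) = {3, 4, 5, 8}
Verification via A' ∩ B': A' = {1, 3, 4, 5, 6, 8, 9}, B' = {3, 4, 5, 7, 8, 10, 11}
A' ∩ B' = {3, 4, 5, 8} ✓

{3, 4, 5, 8}


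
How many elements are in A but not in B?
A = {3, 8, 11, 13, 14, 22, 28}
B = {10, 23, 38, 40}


Set A = {3, 8, 11, 13, 14, 22, 28}
Set B = {10, 23, 38, 40}
A \ B = {3, 8, 11, 13, 14, 22, 28}
|A \ B| = 7

7


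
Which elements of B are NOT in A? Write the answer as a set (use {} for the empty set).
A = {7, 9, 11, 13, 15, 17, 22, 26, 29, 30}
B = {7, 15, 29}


Set A = {7, 9, 11, 13, 15, 17, 22, 26, 29, 30}
Set B = {7, 15, 29}
Check each element of B against A:
7 ∈ A, 15 ∈ A, 29 ∈ A
Elements of B not in A: {}

{}


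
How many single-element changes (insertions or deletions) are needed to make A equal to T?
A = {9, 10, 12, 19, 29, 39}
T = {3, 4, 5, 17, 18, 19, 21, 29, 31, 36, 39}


Set A = {9, 10, 12, 19, 29, 39}
Set T = {3, 4, 5, 17, 18, 19, 21, 29, 31, 36, 39}
Elements to remove from A (in A, not in T): {9, 10, 12} → 3 removals
Elements to add to A (in T, not in A): {3, 4, 5, 17, 18, 21, 31, 36} → 8 additions
Total edits = 3 + 8 = 11

11


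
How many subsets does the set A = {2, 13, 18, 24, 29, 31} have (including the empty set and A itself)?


Set A = {2, 13, 18, 24, 29, 31}
|A| = 6
The power set P(A) contains all subsets of A.
|P(A)| = 2^|A| = 2^6 = 64

64


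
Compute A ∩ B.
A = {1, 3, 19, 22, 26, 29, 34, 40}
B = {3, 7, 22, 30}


Set A = {1, 3, 19, 22, 26, 29, 34, 40}
Set B = {3, 7, 22, 30}
A ∩ B includes only elements in both sets.
Check each element of A against B:
1 ✗, 3 ✓, 19 ✗, 22 ✓, 26 ✗, 29 ✗, 34 ✗, 40 ✗
A ∩ B = {3, 22}

{3, 22}


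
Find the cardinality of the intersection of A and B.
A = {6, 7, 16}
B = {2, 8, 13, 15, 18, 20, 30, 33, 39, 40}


Set A = {6, 7, 16}
Set B = {2, 8, 13, 15, 18, 20, 30, 33, 39, 40}
A ∩ B = {}
|A ∩ B| = 0

0


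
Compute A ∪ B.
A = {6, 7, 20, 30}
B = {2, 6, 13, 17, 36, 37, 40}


Set A = {6, 7, 20, 30}
Set B = {2, 6, 13, 17, 36, 37, 40}
A ∪ B includes all elements in either set.
Elements from A: {6, 7, 20, 30}
Elements from B not already included: {2, 13, 17, 36, 37, 40}
A ∪ B = {2, 6, 7, 13, 17, 20, 30, 36, 37, 40}

{2, 6, 7, 13, 17, 20, 30, 36, 37, 40}


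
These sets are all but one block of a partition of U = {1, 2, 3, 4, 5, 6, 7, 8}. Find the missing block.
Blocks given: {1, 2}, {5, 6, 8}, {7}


U = {1, 2, 3, 4, 5, 6, 7, 8}
Shown blocks: {1, 2}, {5, 6, 8}, {7}
A partition's blocks are pairwise disjoint and cover U, so the missing block = U \ (union of shown blocks).
Union of shown blocks: {1, 2, 5, 6, 7, 8}
Missing block = U \ (union) = {3, 4}

{3, 4}


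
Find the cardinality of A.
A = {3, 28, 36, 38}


Set A = {3, 28, 36, 38}
Listing elements: 3, 28, 36, 38
Counting: 4 elements
|A| = 4

4


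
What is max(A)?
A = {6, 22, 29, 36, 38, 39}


Set A = {6, 22, 29, 36, 38, 39}
Elements in ascending order: 6, 22, 29, 36, 38, 39
The largest element is 39.

39


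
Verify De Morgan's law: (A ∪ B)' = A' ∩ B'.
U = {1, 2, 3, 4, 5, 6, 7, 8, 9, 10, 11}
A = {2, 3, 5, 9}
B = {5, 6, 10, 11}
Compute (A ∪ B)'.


U = {1, 2, 3, 4, 5, 6, 7, 8, 9, 10, 11}
A = {2, 3, 5, 9}, B = {5, 6, 10, 11}
A ∪ B = {2, 3, 5, 6, 9, 10, 11}
(A ∪ B)' = U \ (A ∪ B) = {1, 4, 7, 8}
Verification via A' ∩ B': A' = {1, 4, 6, 7, 8, 10, 11}, B' = {1, 2, 3, 4, 7, 8, 9}
A' ∩ B' = {1, 4, 7, 8} ✓

{1, 4, 7, 8}


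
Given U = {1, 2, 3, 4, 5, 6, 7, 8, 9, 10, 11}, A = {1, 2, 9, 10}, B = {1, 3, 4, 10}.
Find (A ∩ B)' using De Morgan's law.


U = {1, 2, 3, 4, 5, 6, 7, 8, 9, 10, 11}
A = {1, 2, 9, 10}, B = {1, 3, 4, 10}
A ∩ B = {1, 10}
(A ∩ B)' = U \ (A ∩ B) = {2, 3, 4, 5, 6, 7, 8, 9, 11}
Verification via A' ∪ B': A' = {3, 4, 5, 6, 7, 8, 11}, B' = {2, 5, 6, 7, 8, 9, 11}
A' ∪ B' = {2, 3, 4, 5, 6, 7, 8, 9, 11} ✓

{2, 3, 4, 5, 6, 7, 8, 9, 11}


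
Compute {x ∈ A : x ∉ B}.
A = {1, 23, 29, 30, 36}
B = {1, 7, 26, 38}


Set A = {1, 23, 29, 30, 36}
Set B = {1, 7, 26, 38}
Check each element of A against B:
1 ∈ B, 23 ∉ B (include), 29 ∉ B (include), 30 ∉ B (include), 36 ∉ B (include)
Elements of A not in B: {23, 29, 30, 36}

{23, 29, 30, 36}


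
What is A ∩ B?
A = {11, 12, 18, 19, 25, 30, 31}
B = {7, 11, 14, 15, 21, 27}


Set A = {11, 12, 18, 19, 25, 30, 31}
Set B = {7, 11, 14, 15, 21, 27}
A ∩ B includes only elements in both sets.
Check each element of A against B:
11 ✓, 12 ✗, 18 ✗, 19 ✗, 25 ✗, 30 ✗, 31 ✗
A ∩ B = {11}

{11}


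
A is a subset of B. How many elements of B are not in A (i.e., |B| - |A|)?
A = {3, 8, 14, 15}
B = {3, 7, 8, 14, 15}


Set A = {3, 8, 14, 15}, |A| = 4
Set B = {3, 7, 8, 14, 15}, |B| = 5
Since A ⊆ B: B \ A = {7}
|B| - |A| = 5 - 4 = 1

1


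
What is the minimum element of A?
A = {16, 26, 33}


Set A = {16, 26, 33}
Elements in ascending order: 16, 26, 33
The smallest element is 16.

16


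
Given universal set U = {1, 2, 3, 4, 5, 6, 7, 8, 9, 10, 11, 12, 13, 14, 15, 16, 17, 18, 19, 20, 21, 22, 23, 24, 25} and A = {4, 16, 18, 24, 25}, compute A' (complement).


Universal set U = {1, 2, 3, 4, 5, 6, 7, 8, 9, 10, 11, 12, 13, 14, 15, 16, 17, 18, 19, 20, 21, 22, 23, 24, 25}
Set A = {4, 16, 18, 24, 25}
A' = U \ A = elements in U but not in A
Checking each element of U:
1 (not in A, include), 2 (not in A, include), 3 (not in A, include), 4 (in A, exclude), 5 (not in A, include), 6 (not in A, include), 7 (not in A, include), 8 (not in A, include), 9 (not in A, include), 10 (not in A, include), 11 (not in A, include), 12 (not in A, include), 13 (not in A, include), 14 (not in A, include), 15 (not in A, include), 16 (in A, exclude), 17 (not in A, include), 18 (in A, exclude), 19 (not in A, include), 20 (not in A, include), 21 (not in A, include), 22 (not in A, include), 23 (not in A, include), 24 (in A, exclude), 25 (in A, exclude)
A' = {1, 2, 3, 5, 6, 7, 8, 9, 10, 11, 12, 13, 14, 15, 17, 19, 20, 21, 22, 23}

{1, 2, 3, 5, 6, 7, 8, 9, 10, 11, 12, 13, 14, 15, 17, 19, 20, 21, 22, 23}


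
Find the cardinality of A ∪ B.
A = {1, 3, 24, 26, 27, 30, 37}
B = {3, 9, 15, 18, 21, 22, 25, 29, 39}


Set A = {1, 3, 24, 26, 27, 30, 37}, |A| = 7
Set B = {3, 9, 15, 18, 21, 22, 25, 29, 39}, |B| = 9
A ∩ B = {3}, |A ∩ B| = 1
|A ∪ B| = |A| + |B| - |A ∩ B| = 7 + 9 - 1 = 15

15


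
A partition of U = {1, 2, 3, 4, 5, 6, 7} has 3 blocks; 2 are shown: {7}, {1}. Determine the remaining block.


U = {1, 2, 3, 4, 5, 6, 7}
Shown blocks: {7}, {1}
A partition's blocks are pairwise disjoint and cover U, so the missing block = U \ (union of shown blocks).
Union of shown blocks: {1, 7}
Missing block = U \ (union) = {2, 3, 4, 5, 6}

{2, 3, 4, 5, 6}
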